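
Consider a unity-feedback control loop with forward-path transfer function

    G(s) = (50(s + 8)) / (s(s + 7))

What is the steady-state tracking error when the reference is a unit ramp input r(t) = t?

e_ss = 0.01750

G(s) has one pole at the origin.
This is a Type 1 system. Kv = lim_{s→0} s·G(s) = 400/7.
e_ss = 1/Kv = 1/(400/7) = 7/400 ≈ 0.01750.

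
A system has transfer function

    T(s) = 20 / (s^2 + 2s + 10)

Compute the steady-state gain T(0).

At s = 0 each factor (s + a) contributes a and each (s^2 + bs + c) contributes c.
T(0) = 20·1 / ((10)) = 20/10 = 2.

T(0) = 2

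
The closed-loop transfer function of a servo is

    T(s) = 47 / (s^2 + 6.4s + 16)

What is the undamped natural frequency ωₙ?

ωₙ = 4 rad/s

Compare the denominator to the standard form s^2 + 2ζωₙs + ωₙ².
ωₙ² = 16, so ωₙ = 4 rad/s.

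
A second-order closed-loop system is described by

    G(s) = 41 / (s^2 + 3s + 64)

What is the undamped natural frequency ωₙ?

Compare the denominator to the standard form s^2 + 2ζωₙs + ωₙ².
ωₙ² = 64, so ωₙ = 8 rad/s.

ωₙ = 8 rad/s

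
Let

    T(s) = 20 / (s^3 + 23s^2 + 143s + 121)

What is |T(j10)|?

|T(j10)| ≈ 0.009005

Substitute s = j10: numerator = 20, denominator = -2179 + j430.
|T(j10)| = |20| / |-2179 + j430| = 20 / 2221.0 ≈ 0.009005.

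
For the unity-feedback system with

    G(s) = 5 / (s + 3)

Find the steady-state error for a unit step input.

G(s) has no poles at the origin.
This is a Type 0 system. Kp = lim_{s→0} G(s) = 5/3.
e_ss = 1/(1 + Kp) = 1/(1 + 5/3) = 3/8 ≈ 0.3750.

e_ss = 0.3750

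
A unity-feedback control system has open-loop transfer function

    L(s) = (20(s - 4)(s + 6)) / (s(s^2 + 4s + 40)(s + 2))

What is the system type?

Type 1

The denominator has 1 factor of s at the origin (free integrator), so this is a Type 1 system.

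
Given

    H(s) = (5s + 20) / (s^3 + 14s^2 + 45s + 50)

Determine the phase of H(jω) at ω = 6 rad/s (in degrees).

At s = j6: numerator = 20 + j30, denominator = -454 + j54.
∠H = ∠num − ∠den = 56.310° − (173.22°) = -116.9°.

∠H(j6) ≈ -116.9°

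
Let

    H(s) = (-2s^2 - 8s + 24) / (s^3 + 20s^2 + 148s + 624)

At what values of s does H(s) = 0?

Set the numerator to zero: -2s^2 - 8s + 24 = 0, i.e. -2·(s^2 + 4s - 12) = 0.
Factoring: (s - 2)(s + 6) = 0.

s = 2, -6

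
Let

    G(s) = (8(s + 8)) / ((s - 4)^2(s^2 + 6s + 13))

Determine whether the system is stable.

The poles can be read from the denominator factors: s = 4, -3 + 2j, -3 - 2j, 4.
Since the pole(s) at s = 4, 4 lie in the right half-plane, the system is unstable.

unstable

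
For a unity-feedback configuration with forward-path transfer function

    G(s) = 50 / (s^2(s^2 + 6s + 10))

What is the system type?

Type 2

The denominator has 2 factors of s at the origin (free integrators), so this is a Type 2 system.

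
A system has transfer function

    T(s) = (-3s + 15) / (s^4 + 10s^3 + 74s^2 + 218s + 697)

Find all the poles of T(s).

s = -4 ± 5j, -1 ± 4j

The poles are the roots of the denominator s^4 + 10s^3 + 74s^2 + 218s + 697 = 0.
No real roots exist; factor into two real quadratics: (s^2 + 8s + 41)(s^2 + 2s + 17) = 0.
Each quadratic gives a conjugate pair via the quadratic formula.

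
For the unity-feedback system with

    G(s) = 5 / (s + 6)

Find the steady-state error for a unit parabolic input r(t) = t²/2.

G(s) has no poles at the origin.
This is a Type 0 system; Ka = lim_{s→0} s^2·G(s) = 0, so the steady-state error for a parabola input is infinite.

e_ss = ∞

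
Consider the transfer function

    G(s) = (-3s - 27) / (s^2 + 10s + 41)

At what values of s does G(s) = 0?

s = -9

Set the numerator to zero: -3s - 27 = 0, i.e. -3·(s + 9) = 0.
So s = -9.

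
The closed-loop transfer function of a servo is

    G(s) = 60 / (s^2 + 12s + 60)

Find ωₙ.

ωₙ ≈ 7.746 rad/s

Compare the denominator to the standard form s^2 + 2ζωₙs + ωₙ².
ωₙ² = 60, so ωₙ = √60 ≈ 7.746 rad/s.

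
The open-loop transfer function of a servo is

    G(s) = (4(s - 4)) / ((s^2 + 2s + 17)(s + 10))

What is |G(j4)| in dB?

Substitute s = j4: numerator = -16 + j16, denominator = -22 + j84.
|G(j4)| = |-16 + j16| / |-22 + j84| = 22.627 / 86.833 ≈ 0.2606.
In decibels: 20·log₁₀(0.2606) ≈ -11.7 dB.

|G(j4)|_dB ≈ -11.7 dB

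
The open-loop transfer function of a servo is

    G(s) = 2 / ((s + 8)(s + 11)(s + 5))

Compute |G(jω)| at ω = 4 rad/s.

|G(j4)| ≈ 0.002984

Substitute s = j4: numerator = 2, denominator = 56 + j668.
|G(j4)| = |2| / |56 + j668| = 2 / 670.34 ≈ 0.002984.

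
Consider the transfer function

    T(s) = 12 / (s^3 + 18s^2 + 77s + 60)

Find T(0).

Set s = 0: T(0) = (12) / (60) = 1/5.

T(0) = 1/5 ≈ 0.2000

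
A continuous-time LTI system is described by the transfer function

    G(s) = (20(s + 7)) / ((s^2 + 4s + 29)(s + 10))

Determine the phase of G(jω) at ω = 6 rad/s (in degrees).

At s = j6: numerator = 140 + j120, denominator = -214 + j198.
∠G = ∠num − ∠den = 40.601° − (137.22°) = -96.62°.

∠G(j6) ≈ -96.62°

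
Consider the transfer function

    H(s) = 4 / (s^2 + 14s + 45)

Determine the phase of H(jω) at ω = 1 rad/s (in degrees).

∠H(j1) ≈ -17.65°

At s = j1: numerator = 4, denominator = 44 + j14.
∠H = ∠num − ∠den = 0° − (17.650°) = -17.65°.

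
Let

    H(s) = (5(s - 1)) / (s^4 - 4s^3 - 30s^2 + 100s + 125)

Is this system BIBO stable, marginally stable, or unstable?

The denominator s^4 - 4s^3 - 30s^2 + 100s + 125 factors as (s - 5)^2(s + 5)(s + 1), giving poles at s = 5, -5, -1, 5.
Since the pole(s) at s = 5, 5 lie in the right half-plane, the system is unstable.

unstable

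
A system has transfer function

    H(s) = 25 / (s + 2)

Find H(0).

H(0) = 25/2 ≈ 12.50

Set s = 0: H(0) = (25) / (2) = 25/2.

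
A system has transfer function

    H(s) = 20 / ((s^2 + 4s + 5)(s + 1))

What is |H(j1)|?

Substitute s = j1: numerator = 20, denominator = j8.
|H(j1)| = |20| / |j8| = 20 / 8 = 2.500.

|H(j1)| = 2.500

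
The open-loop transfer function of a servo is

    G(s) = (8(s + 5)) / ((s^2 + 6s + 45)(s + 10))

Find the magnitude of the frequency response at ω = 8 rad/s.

|G(j8)| ≈ 0.1142

Substitute s = j8: numerator = 40 + j64, denominator = -574 + j328.
|G(j8)| = |40 + j64| / |-574 + j328| = 75.472 / 661.11 ≈ 0.1142.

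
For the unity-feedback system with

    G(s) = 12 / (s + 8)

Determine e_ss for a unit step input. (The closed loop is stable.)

e_ss = 0.4000

G(s) has no poles at the origin.
This is a Type 0 system. Kp = lim_{s→0} G(s) = 12/8 = 3/2.
e_ss = 1/(1 + Kp) = 1/(1 + 3/2) = 2/5 ≈ 0.4000.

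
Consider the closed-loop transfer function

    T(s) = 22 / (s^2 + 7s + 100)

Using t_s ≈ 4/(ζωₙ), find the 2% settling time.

t_s ≈ 1.143 s

Comparing s^2 + 7s + 100 to s^2 + 2ζωₙs + ωₙ²: ωₙ = 10 rad/s and ζ = 7/(2·10) = 0.35.
ζωₙ = 7/2 = 3.5, so t_s ≈ 4/(ζωₙ) = 4/3.5 ≈ 1.143 s.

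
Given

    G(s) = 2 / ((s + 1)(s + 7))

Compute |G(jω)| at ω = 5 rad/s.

|G(j5)| ≈ 0.04560

Substitute s = j5: numerator = 2, denominator = -18 + j40.
|G(j5)| = |2| / |-18 + j40| = 2 / 43.863 ≈ 0.04560.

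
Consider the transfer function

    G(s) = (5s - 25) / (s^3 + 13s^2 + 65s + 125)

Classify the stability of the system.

stable

The denominator s^3 + 13s^2 + 65s + 125 factors as (s^2 + 8s + 25)(s + 5), giving poles at s = -4 ± 3j, -5.
Since all poles lie strictly in the left half-plane, the system is stable.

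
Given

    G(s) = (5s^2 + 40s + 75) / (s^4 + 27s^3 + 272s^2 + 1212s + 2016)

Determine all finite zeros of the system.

s = -3, -5

Set the numerator to zero: 5s^2 + 40s + 75 = 0, i.e. 5·(s^2 + 8s + 15) = 0.
Factoring: (s + 3)(s + 5) = 0.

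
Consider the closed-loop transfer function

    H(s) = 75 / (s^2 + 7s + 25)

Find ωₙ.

Compare the denominator to the standard form s^2 + 2ζωₙs + ωₙ².
ωₙ² = 25, so ωₙ = 5 rad/s.

ωₙ = 5 rad/s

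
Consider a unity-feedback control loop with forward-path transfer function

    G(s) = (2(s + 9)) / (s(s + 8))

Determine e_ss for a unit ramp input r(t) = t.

G(s) has one pole at the origin.
This is a Type 1 system. Kv = lim_{s→0} s·G(s) = 18/8 = 9/4.
e_ss = 1/Kv = 1/(9/4) = 4/9 ≈ 0.4444.

e_ss = 0.4444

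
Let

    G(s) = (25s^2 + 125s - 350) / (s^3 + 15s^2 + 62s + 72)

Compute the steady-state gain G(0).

G(0) = -175/36 ≈ -4.861

Set s = 0: G(0) = (-350) / (72) = -175/36.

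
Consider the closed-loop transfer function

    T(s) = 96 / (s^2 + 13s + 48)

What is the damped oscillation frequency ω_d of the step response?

Comparing s^2 + 13s + 48 to s^2 + 2ζωₙs + ωₙ²: ωₙ = √48 ≈ 6.928 rad/s and ζ = 13/(2·√48) ≈ 0.9382.
ζωₙ = 13/2 = 6.5, so ω_d = ωₙ√(1−ζ²) = √(ωₙ² − (ζωₙ)²) = √(48 − 6.5²) = √5.75 ≈ 2.398 rad/s.

ω_d ≈ 2.398 rad/s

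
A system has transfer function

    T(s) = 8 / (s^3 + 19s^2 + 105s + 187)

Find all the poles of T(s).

s = -4 ± j, -11

The poles are the roots of the denominator s^3 + 19s^2 + 105s + 187 = 0.
Trying s = -11: the polynomial evaluates to 0, so (s + 11) is a factor.
Dividing out leaves s^2 + 8s + 17 = 0.
The quadratic formula then gives s = -4 ± 1j.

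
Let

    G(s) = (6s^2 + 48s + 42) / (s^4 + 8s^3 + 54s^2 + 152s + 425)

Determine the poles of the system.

The poles are the roots of the denominator s^4 + 8s^3 + 54s^2 + 152s + 425 = 0.
No real roots exist; factor into two real quadratics: (s^2 + 6s + 25)(s^2 + 2s + 17) = 0.
Each quadratic gives a conjugate pair via the quadratic formula.

s = -3 ± 4j, -1 ± 4j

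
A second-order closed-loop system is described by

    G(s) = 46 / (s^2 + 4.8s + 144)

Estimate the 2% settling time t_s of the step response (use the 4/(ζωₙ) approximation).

Comparing s^2 + 4.8s + 144 to s^2 + 2ζωₙs + ωₙ²: ωₙ = 12 rad/s and ζ = 4.8/(2·12) = 0.2.
ζωₙ = 4.8/2 = 2.4, so t_s ≈ 4/(ζωₙ) = 4/2.4 ≈ 1.667 s.

t_s ≈ 1.667 s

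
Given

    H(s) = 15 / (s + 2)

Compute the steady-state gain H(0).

H(0) = 15/2 ≈ 7.500

Set s = 0: H(0) = (15) / (2) = 15/2.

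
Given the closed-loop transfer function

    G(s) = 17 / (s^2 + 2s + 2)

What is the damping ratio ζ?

Compare the denominator to the standard form s^2 + 2ζωₙs + ωₙ².
ωₙ² = 2, so ωₙ = √2 ≈ 1.414 rad/s.
2ζωₙ = 2, so ζ = 2/(2·√2) ≈ 0.7071.

ζ ≈ 0.7071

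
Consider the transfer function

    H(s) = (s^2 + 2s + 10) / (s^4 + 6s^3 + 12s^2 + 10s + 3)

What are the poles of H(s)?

The poles are the roots of the denominator s^4 + 6s^3 + 12s^2 + 10s + 3 = 0.
Trying s = -3: the polynomial evaluates to 0, so (s + 3) is a factor.
Dividing out leaves s^3 + 3s^2 + 3s + 1 = 0.
This factors further as (s + 1)^3 = 0.

s = -3, -1, -1, -1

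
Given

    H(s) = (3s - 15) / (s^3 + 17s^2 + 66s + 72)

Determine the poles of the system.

The poles are the roots of the denominator s^3 + 17s^2 + 66s + 72 = 0.
Trying s = -12: the polynomial evaluates to 0, so (s + 12) is a factor.
Dividing out leaves s^2 + 5s + 6 = 0.
Factoring the quadratic: (s + 3)(s + 2) = 0.

s = -12, -3, -2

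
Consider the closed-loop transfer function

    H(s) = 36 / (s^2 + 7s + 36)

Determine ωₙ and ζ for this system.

Compare the denominator to the standard form s^2 + 2ζωₙs + ωₙ².
ωₙ² = 36, so ωₙ = 6 rad/s.
2ζωₙ = 7, so ζ = 7/(2·6) ≈ 0.5833.
With ζ = 0.5833 the response is underdamped.

ωₙ = 6 rad/s, ζ ≈ 0.5833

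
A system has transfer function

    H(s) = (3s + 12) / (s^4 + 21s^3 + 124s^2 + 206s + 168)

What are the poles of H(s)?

The poles are the roots of the denominator s^4 + 21s^3 + 124s^2 + 206s + 168 = 0.
Trying s = -7: the polynomial evaluates to 0, so (s + 7) is a factor.
Dividing out leaves s^3 + 14s^2 + 26s + 24 = 0.
This factors further as (s + 12)(s^2 + 2s + 2) = 0.

s = -7, -12, -1 ± j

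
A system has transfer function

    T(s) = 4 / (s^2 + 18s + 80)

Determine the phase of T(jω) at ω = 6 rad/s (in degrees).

At s = j6: numerator = 4, denominator = 44 + j108.
∠T = ∠num − ∠den = 0° − (67.834°) = -67.83°.

∠T(j6) ≈ -67.83°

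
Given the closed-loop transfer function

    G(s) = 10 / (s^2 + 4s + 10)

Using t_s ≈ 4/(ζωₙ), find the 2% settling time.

t_s ≈ 2 s

Comparing s^2 + 4s + 10 to s^2 + 2ζωₙs + ωₙ²: ωₙ = √10 ≈ 3.162 rad/s and ζ = 4/(2·√10) ≈ 0.6325.
ζωₙ = 4/2 = 2, so t_s ≈ 4/(ζωₙ) = 4/2 = 2 s.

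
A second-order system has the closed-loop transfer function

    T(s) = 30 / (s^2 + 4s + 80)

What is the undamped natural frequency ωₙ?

Compare the denominator to the standard form s^2 + 2ζωₙs + ωₙ².
ωₙ² = 80, so ωₙ = √80 ≈ 8.944 rad/s.

ωₙ ≈ 8.944 rad/s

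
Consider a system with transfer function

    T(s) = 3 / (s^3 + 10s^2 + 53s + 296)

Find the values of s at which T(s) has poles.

The poles are the roots of the denominator s^3 + 10s^2 + 53s + 296 = 0.
Trying s = -8: the polynomial evaluates to 0, so (s + 8) is a factor.
Dividing out leaves s^2 + 2s + 37 = 0.
The quadratic formula then gives s = -1 ± 6j.

s = -1 ± 6j, -8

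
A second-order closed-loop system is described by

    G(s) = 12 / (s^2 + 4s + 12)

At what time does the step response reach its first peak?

t_p ≈ 1.111 s

Comparing s^2 + 4s + 12 to s^2 + 2ζωₙs + ωₙ²: ωₙ = √12 ≈ 3.464 rad/s and ζ = 4/(2·√12) ≈ 0.5774.
ζωₙ = 4/2 = 2, so ω_d = ωₙ√(1−ζ²) = √(ωₙ² − (ζωₙ)²) = √(12 − 2²) = √8 ≈ 2.828 rad/s.
t_p = π/ω_d = π/2.828 ≈ 1.111 s.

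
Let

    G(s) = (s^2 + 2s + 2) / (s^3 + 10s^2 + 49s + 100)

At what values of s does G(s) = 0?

s = -1 + j, -1 - j

Set the numerator to zero: s^2 + 2s + 2 = 0.
Factoring: (s^2 + 2s + 2) = 0.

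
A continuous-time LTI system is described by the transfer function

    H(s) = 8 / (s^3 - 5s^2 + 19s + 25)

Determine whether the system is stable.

The denominator s^3 - 5s^2 + 19s + 25 factors as (s^2 - 6s + 25)(s + 1), giving poles at s = 3 + 4j, 3 - 4j, -1.
Since the pole(s) at s = 3 + 4j, 3 - 4j lie in the right half-plane, the system is unstable.

unstable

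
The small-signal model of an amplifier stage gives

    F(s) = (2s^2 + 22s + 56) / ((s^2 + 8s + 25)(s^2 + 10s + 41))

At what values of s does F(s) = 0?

Set the numerator to zero: 2s^2 + 22s + 56 = 0, i.e. 2·(s^2 + 11s + 28) = 0.
Factoring: (s + 7)(s + 4) = 0.

s = -7, -4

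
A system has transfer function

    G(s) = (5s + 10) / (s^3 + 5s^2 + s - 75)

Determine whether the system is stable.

The denominator s^3 + 5s^2 + s - 75 factors as (s^2 + 8s + 25)(s - 3), giving poles at s = -4 + 3j, -4 - 3j, 3.
Since the pole(s) at s = 3 lie in the right half-plane, the system is unstable.

unstable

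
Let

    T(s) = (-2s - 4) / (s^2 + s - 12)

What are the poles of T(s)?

s = 3, -4

The poles are the roots of the denominator s^2 + s - 12 = 0.
Factoring: (s - 3)(s + 4) = 0, so s = 3 and s = -4.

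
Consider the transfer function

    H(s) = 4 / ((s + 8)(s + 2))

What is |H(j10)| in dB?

|H(j10)|_dB ≈ -30.3 dB

Substitute s = j10: numerator = 4, denominator = -84 + j100.
|H(j10)| = |4| / |-84 + j100| = 4 / 130.60 ≈ 0.03063.
In decibels: 20·log₁₀(0.03063) ≈ -30.3 dB.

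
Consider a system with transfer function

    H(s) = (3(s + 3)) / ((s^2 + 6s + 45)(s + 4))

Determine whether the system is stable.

The poles can be read from the denominator factors: s = -3 ± 6j, -4.
Since all poles lie strictly in the left half-plane, the system is stable.

stable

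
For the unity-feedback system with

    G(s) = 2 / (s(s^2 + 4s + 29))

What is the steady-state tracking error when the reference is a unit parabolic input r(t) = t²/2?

e_ss = ∞

G(s) has one pole at the origin.
This is a Type 1 system; Ka = lim_{s→0} s^2·G(s) = 0, so the steady-state error for a parabola input is infinite.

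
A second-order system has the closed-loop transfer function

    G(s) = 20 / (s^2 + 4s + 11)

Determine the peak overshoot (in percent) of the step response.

%OS ≈ 9.30%

Comparing s^2 + 4s + 11 to s^2 + 2ζωₙs + ωₙ²: ωₙ = √11 ≈ 3.317 rad/s and ζ = 4/(2·√11) ≈ 0.6030.
%OS = 100·exp(−πζ/√(1−ζ²)) = 100·exp(−π·0.6030/√(1−0.6030²)) ≈ 9.30%.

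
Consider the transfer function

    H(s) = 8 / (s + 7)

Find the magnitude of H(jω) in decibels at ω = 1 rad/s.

Substitute s = j1: numerator = 8, denominator = 7 + j1.
|H(j1)| = |8| / |7 + j1| = 8 / 7.0711 ≈ 1.131.
In decibels: 20·log₁₀(1.131) ≈ 1.07 dB.

|H(j1)|_dB ≈ 1.07 dB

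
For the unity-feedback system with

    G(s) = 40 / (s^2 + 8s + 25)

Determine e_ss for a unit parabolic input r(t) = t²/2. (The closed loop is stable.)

e_ss = ∞

G(s) has no poles at the origin.
This is a Type 0 system; Ka = lim_{s→0} s^2·G(s) = 0, so the steady-state error for a parabola input is infinite.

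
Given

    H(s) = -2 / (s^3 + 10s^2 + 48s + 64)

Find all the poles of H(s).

The poles are the roots of the denominator s^3 + 10s^2 + 48s + 64 = 0.
Trying s = -2: the polynomial evaluates to 0, so (s + 2) is a factor.
Dividing out leaves s^2 + 8s + 32 = 0.
The quadratic formula then gives s = -4 ± 4j.

s = -4 ± 4j, -2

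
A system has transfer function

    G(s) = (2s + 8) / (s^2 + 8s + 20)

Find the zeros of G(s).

s = -4

Set the numerator to zero: 2s + 8 = 0, i.e. 2·(s + 4) = 0.
So s = -4.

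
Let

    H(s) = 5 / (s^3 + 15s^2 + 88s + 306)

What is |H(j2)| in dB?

|H(j2)|_dB ≈ -35.5 dB

Substitute s = j2: numerator = 5, denominator = 246 + j168.
|H(j2)| = |5| / |246 + j168| = 5 / 297.89 ≈ 0.01678.
In decibels: 20·log₁₀(0.01678) ≈ -35.5 dB.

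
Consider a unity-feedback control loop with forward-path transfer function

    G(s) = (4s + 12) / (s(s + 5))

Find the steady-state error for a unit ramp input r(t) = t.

G(s) has one pole at the origin.
This is a Type 1 system. Kv = lim_{s→0} s·G(s) = 12/5.
e_ss = 1/Kv = 1/(12/5) = 5/12 ≈ 0.4167.

e_ss = 0.4167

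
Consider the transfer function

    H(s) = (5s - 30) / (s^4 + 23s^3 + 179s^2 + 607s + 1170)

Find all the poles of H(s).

s = -2 ± 3j, -10, -9

The poles are the roots of the denominator s^4 + 23s^3 + 179s^2 + 607s + 1170 = 0.
Trying s = -10: the polynomial evaluates to 0, so (s + 10) is a factor.
Dividing out leaves s^3 + 13s^2 + 49s + 117 = 0.
This factors further as (s^2 + 4s + 13)(s + 9) = 0.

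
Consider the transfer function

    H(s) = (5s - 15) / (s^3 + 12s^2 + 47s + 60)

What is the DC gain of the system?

H(0) = -1/4 ≈ -0.2500

Set s = 0: H(0) = (-15) / (60) = -1/4.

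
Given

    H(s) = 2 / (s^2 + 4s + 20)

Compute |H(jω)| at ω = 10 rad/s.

|H(j10)| ≈ 0.02236

Substitute s = j10: numerator = 2, denominator = -80 + j40.
|H(j10)| = |2| / |-80 + j40| = 2 / 89.443 ≈ 0.02236.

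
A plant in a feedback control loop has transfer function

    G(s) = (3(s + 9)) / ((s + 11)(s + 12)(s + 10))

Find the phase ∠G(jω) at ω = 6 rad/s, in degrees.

∠G(j6) ≈ -52.45°

At s = j6: numerator = 27 + j18, denominator = 132 + j1956.
∠G = ∠num − ∠den = 33.690° − (86.139°) = -52.45°.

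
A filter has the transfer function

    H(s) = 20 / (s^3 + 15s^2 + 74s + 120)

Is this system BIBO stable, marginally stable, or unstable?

stable

The denominator s^3 + 15s^2 + 74s + 120 factors as (s + 6)(s + 4)(s + 5), giving poles at s = -6, -4, -5.
Since all poles lie strictly in the left half-plane, the system is stable.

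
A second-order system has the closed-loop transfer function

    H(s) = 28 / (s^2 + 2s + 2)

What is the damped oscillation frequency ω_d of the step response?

ω_d = 1 rad/s

Comparing s^2 + 2s + 2 to s^2 + 2ζωₙs + ωₙ²: ωₙ = √2 ≈ 1.414 rad/s and ζ = 2/(2·√2) ≈ 0.7071.
ζωₙ = 2/2 = 1, so ω_d = ωₙ√(1−ζ²) = √(ωₙ² − (ζωₙ)²) = √(2 − 1²) = √1 = 1 rad/s.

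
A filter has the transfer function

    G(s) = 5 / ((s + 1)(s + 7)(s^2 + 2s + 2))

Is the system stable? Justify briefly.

The poles can be read from the denominator factors: s = -1, -7, -1 ± j.
Since all poles lie strictly in the left half-plane, the system is stable.

stable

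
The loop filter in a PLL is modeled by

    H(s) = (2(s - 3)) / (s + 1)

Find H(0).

H(0) = -6

Set s = 0: H(0) = (-6) / (1) = -6.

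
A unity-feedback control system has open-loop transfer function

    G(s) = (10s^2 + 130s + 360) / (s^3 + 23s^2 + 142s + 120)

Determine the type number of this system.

Type 0

The denominator has no factor of s at the origin — no free integrator — so this is a Type 0 system.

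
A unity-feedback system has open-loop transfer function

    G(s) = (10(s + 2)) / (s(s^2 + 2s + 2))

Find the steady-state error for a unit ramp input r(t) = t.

G(s) has one pole at the origin.
This is a Type 1 system. Kv = lim_{s→0} s·G(s) = 20/2 = 10.
e_ss = 1/Kv = 1/(10) = 1/10 ≈ 0.1000.

e_ss = 0.1000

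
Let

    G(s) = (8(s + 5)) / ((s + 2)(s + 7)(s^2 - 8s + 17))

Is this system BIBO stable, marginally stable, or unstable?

The poles can be read from the denominator factors: s = -2, -7, 4 ± j.
Since the pole(s) at s = 4 + j, 4 - j lie in the right half-plane, the system is unstable.

unstable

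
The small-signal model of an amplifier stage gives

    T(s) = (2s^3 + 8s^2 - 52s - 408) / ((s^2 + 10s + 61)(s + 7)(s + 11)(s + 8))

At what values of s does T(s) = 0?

Set the numerator to zero: 2s^3 + 8s^2 - 52s - 408 = 0, i.e. 2·(s^3 + 4s^2 - 26s - 204) = 0.
Factoring: (s - 6)(s^2 + 10s + 34) = 0.

s = 6, -5 + 3j, -5 - 3j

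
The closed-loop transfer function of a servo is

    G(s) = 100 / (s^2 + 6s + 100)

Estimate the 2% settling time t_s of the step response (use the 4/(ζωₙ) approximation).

t_s ≈ 1.333 s

Comparing s^2 + 6s + 100 to s^2 + 2ζωₙs + ωₙ²: ωₙ = 10 rad/s and ζ = 6/(2·10) = 0.3.
ζωₙ = 6/2 = 3, so t_s ≈ 4/(ζωₙ) = 4/3 ≈ 1.333 s.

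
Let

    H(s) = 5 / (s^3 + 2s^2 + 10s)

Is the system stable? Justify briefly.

The denominator s^3 + 2s^2 + 10s factors as s(s^2 + 2s + 10), giving poles at s = 0, -1 ± 3j.
Since the simple pole(s) at s = 0 lie on the jω-axis with none in the right half-plane, the system is marginally stable.

marginally stable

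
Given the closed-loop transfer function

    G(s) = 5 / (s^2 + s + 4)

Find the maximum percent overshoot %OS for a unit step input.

%OS ≈ 44.4%

Comparing s^2 + s + 4 to s^2 + 2ζωₙs + ωₙ²: ωₙ = 2 rad/s and ζ = 1/(2·2) = 0.25.
%OS = 100·exp(−πζ/√(1−ζ²)) = 100·exp(−π·0.25/√(1−0.25²)) ≈ 44.4%.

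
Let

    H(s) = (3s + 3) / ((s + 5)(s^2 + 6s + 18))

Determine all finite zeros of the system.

s = -1

Set the numerator to zero: 3s + 3 = 0, i.e. 3·(s + 1) = 0.
So s = -1.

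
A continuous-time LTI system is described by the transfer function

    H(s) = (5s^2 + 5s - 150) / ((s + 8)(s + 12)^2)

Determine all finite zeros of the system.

Set the numerator to zero: 5s^2 + 5s - 150 = 0, i.e. 5·(s^2 + s - 30) = 0.
Factoring: (s + 6)(s - 5) = 0.

s = -6, 5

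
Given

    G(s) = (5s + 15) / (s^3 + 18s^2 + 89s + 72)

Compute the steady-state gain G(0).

Set s = 0: G(0) = (15) / (72) = 5/24.

G(0) = 5/24 ≈ 0.2083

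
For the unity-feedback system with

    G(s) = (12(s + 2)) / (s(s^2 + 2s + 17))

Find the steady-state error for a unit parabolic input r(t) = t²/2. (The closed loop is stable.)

G(s) has one pole at the origin.
This is a Type 1 system; Ka = lim_{s→0} s^2·G(s) = 0, so the steady-state error for a parabola input is infinite.

e_ss = ∞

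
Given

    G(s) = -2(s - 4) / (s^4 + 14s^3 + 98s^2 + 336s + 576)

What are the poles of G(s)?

s = -4 ± 4j, -3 ± 3j

The poles are the roots of the denominator s^4 + 14s^3 + 98s^2 + 336s + 576 = 0.
No real roots exist; factor into two real quadratics: (s^2 + 8s + 32)(s^2 + 6s + 18) = 0.
Each quadratic gives a conjugate pair via the quadratic formula.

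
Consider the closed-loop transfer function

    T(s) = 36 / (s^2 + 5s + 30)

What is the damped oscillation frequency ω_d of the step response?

Comparing s^2 + 5s + 30 to s^2 + 2ζωₙs + ωₙ²: ωₙ = √30 ≈ 5.477 rad/s and ζ = 5/(2·√30) ≈ 0.4564.
ζωₙ = 5/2 = 2.5, so ω_d = ωₙ√(1−ζ²) = √(ωₙ² − (ζωₙ)²) = √(30 − 2.5²) = √23.75 ≈ 4.873 rad/s.

ω_d ≈ 4.873 rad/s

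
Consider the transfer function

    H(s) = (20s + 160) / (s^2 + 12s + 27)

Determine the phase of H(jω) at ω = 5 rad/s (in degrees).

∠H(j5) ≈ -56.09°

At s = j5: numerator = 160 + j100, denominator = 2 + j60.
∠H = ∠num − ∠den = 32.005° − (88.091°) = -56.09°.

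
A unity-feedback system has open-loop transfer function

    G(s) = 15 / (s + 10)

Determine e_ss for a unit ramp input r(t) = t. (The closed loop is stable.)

e_ss = ∞

G(s) has no poles at the origin.
This is a Type 0 system; Kv = lim_{s→0} s·G(s) = 0, so the steady-state error for a ramp input is infinite.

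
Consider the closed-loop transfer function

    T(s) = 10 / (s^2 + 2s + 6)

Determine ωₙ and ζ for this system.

Compare the denominator to the standard form s^2 + 2ζωₙs + ωₙ².
ωₙ² = 6, so ωₙ = √6 ≈ 2.449 rad/s.
2ζωₙ = 2, so ζ = 2/(2·√6) ≈ 0.4082.
With ζ = 0.4082 the response is underdamped.

ωₙ ≈ 2.449 rad/s, ζ ≈ 0.4082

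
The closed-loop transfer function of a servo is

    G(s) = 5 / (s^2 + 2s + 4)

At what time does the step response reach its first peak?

Comparing s^2 + 2s + 4 to s^2 + 2ζωₙs + ωₙ²: ωₙ = 2 rad/s and ζ = 2/(2·2) = 0.5.
ζωₙ = 2/2 = 1, so ω_d = ωₙ√(1−ζ²) = √(ωₙ² − (ζωₙ)²) = √(4 − 1²) = √3 ≈ 1.732 rad/s.
t_p = π/ω_d = π/1.732 ≈ 1.814 s.

t_p ≈ 1.814 s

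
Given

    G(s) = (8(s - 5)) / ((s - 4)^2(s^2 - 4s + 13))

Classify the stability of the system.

unstable

The poles can be read from the denominator factors: s = 4, 4, 2 ± 3j.
Since the pole(s) at s = 4, 4, 2 ± 3j lie in the right half-plane, the system is unstable.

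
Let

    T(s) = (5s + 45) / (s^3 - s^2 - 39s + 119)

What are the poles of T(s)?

The poles are the roots of the denominator s^3 - s^2 - 39s + 119 = 0.
Trying s = -7: the polynomial evaluates to 0, so (s + 7) is a factor.
Dividing out leaves s^2 - 8s + 17 = 0.
The quadratic formula then gives s = 4 ± 1j.

s = 4 ± j, -7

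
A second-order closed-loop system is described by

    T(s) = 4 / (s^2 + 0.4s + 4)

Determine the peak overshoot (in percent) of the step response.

%OS ≈ 72.9%

Comparing s^2 + 0.4s + 4 to s^2 + 2ζωₙs + ωₙ²: ωₙ = 2 rad/s and ζ = 0.4/(2·2) = 0.1.
%OS = 100·exp(−πζ/√(1−ζ²)) = 100·exp(−π·0.1/√(1−0.1²)) ≈ 72.9%.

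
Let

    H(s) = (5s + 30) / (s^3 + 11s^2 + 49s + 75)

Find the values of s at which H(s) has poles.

s = -4 ± 3j, -3

The poles are the roots of the denominator s^3 + 11s^2 + 49s + 75 = 0.
Trying s = -3: the polynomial evaluates to 0, so (s + 3) is a factor.
Dividing out leaves s^2 + 8s + 25 = 0.
The quadratic formula then gives s = -4 ± 3j.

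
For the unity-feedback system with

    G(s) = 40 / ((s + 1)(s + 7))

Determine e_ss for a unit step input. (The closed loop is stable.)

G(s) has no poles at the origin.
This is a Type 0 system. Kp = lim_{s→0} G(s) = 40/7.
e_ss = 1/(1 + Kp) = 1/(1 + 40/7) = 7/47 ≈ 0.1489.

e_ss = 0.1489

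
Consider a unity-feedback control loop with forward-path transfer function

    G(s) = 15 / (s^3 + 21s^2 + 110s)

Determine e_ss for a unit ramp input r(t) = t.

G(s) has one pole at the origin.
This is a Type 1 system. Kv = lim_{s→0} s·G(s) = 15/110 = 3/22.
e_ss = 1/Kv = 1/(3/22) = 22/3 ≈ 7.333.

e_ss = 7.333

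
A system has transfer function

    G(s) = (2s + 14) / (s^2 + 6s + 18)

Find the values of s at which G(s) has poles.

s = -3 + 3j, -3 - 3j

The poles are the roots of the denominator s^2 + 6s + 18 = 0.
Using the quadratic formula: s = (-6 ± √(-36))/2 = -3 ± 3j.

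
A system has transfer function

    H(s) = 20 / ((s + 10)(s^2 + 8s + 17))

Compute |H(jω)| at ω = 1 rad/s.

|H(j1)| ≈ 0.1112

Substitute s = j1: numerator = 20, denominator = 152 + j96.
|H(j1)| = |20| / |152 + j96| = 20 / 179.78 ≈ 0.1112.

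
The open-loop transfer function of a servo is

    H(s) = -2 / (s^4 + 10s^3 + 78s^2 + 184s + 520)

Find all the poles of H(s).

s = -1 ± 3j, -4 ± 6j

The poles are the roots of the denominator s^4 + 10s^3 + 78s^2 + 184s + 520 = 0.
No real roots exist; factor into two real quadratics: (s^2 + 2s + 10)(s^2 + 8s + 52) = 0.
Each quadratic gives a conjugate pair via the quadratic formula.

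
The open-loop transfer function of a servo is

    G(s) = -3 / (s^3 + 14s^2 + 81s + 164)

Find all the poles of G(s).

s = -5 ± 4j, -4

The poles are the roots of the denominator s^3 + 14s^2 + 81s + 164 = 0.
Trying s = -4: the polynomial evaluates to 0, so (s + 4) is a factor.
Dividing out leaves s^2 + 10s + 41 = 0.
The quadratic formula then gives s = -5 ± 4j.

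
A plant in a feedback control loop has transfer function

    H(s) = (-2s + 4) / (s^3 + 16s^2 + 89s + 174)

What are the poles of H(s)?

s = -5 + 2j, -5 - 2j, -6

The poles are the roots of the denominator s^3 + 16s^2 + 89s + 174 = 0.
Trying s = -6: the polynomial evaluates to 0, so (s + 6) is a factor.
Dividing out leaves s^2 + 10s + 29 = 0.
The quadratic formula then gives s = -5 ± 2j.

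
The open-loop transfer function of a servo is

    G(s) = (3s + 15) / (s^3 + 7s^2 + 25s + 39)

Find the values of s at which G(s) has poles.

The poles are the roots of the denominator s^3 + 7s^2 + 25s + 39 = 0.
Trying s = -3: the polynomial evaluates to 0, so (s + 3) is a factor.
Dividing out leaves s^2 + 4s + 13 = 0.
The quadratic formula then gives s = -2 ± 3j.

s = -2 ± 3j, -3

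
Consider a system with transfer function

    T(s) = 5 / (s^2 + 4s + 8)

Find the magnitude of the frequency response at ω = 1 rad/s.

Substitute s = j1: numerator = 5, denominator = 7 + j4.
|T(j1)| = |5| / |7 + j4| = 5 / 8.0623 ≈ 0.6202.

|T(j1)| ≈ 0.6202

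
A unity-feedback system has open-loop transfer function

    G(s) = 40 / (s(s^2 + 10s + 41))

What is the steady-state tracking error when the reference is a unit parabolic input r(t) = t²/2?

e_ss = ∞

G(s) has one pole at the origin.
This is a Type 1 system; Ka = lim_{s→0} s^2·G(s) = 0, so the steady-state error for a parabola input is infinite.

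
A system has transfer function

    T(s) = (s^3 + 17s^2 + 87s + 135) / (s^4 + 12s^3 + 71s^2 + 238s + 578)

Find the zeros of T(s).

Set the numerator to zero: s^3 + 17s^2 + 87s + 135 = 0.
Factoring: (s + 9)(s + 5)(s + 3) = 0.

s = -9, -5, -3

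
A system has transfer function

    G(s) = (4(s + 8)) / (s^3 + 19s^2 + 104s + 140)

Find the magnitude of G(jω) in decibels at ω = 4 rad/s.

Substitute s = j4: numerator = 32 + j16, denominator = -164 + j352.
|G(j4)| = |32 + j16| / |-164 + j352| = 35.777 / 388.33 ≈ 0.09213.
In decibels: 20·log₁₀(0.09213) ≈ -20.7 dB.

|G(j4)|_dB ≈ -20.7 dB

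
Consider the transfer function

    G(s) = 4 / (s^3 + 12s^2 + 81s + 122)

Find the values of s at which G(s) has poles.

s = -5 + 6j, -5 - 6j, -2

The poles are the roots of the denominator s^3 + 12s^2 + 81s + 122 = 0.
Trying s = -2: the polynomial evaluates to 0, so (s + 2) is a factor.
Dividing out leaves s^2 + 10s + 61 = 0.
The quadratic formula then gives s = -5 ± 6j.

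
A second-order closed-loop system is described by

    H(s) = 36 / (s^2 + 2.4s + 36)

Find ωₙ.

ωₙ = 6 rad/s

Compare the denominator to the standard form s^2 + 2ζωₙs + ωₙ².
ωₙ² = 36, so ωₙ = 6 rad/s.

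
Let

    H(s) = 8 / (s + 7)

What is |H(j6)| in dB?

|H(j6)|_dB ≈ -1.23 dB

Substitute s = j6: numerator = 8, denominator = 7 + j6.
|H(j6)| = |8| / |7 + j6| = 8 / 9.2195 ≈ 0.8677.
In decibels: 20·log₁₀(0.8677) ≈ -1.23 dB.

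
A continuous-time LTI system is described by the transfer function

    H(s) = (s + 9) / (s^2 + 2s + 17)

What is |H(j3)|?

|H(j3)| ≈ 0.9487

Substitute s = j3: numerator = 9 + j3, denominator = 8 + j6.
|H(j3)| = |9 + j3| / |8 + j6| = 9.4868 / 10 ≈ 0.9487.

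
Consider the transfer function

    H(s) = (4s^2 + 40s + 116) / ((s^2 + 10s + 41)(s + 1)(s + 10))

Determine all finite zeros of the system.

Set the numerator to zero: 4s^2 + 40s + 116 = 0, i.e. 4·(s^2 + 10s + 29) = 0.
Factoring: (s^2 + 10s + 29) = 0.

s = -5 ± 2j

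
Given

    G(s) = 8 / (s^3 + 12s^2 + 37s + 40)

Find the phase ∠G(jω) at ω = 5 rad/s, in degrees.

At s = j5: numerator = 8, denominator = -260 + j60.
∠G = ∠num − ∠den = 0° − (167.01°) = -167.0°.

∠G(j5) ≈ -167.0°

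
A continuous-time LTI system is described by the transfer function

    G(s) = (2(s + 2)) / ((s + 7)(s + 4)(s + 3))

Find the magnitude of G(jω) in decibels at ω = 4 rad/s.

Substitute s = j4: numerator = 4 + j8, denominator = -140 + j180.
|G(j4)| = |4 + j8| / |-140 + j180| = 8.9443 / 228.04 ≈ 0.03922.
In decibels: 20·log₁₀(0.03922) ≈ -28.1 dB.

|G(j4)|_dB ≈ -28.1 dB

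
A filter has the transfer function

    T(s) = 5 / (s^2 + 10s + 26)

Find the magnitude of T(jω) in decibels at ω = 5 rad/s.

Substitute s = j5: numerator = 5, denominator = 1 + j50.
|T(j5)| = |5| / |1 + j50| = 5 / 50.010 ≈ 0.09998.
In decibels: 20·log₁₀(0.09998) ≈ -20.0 dB.

|T(j5)|_dB ≈ -20.0 dB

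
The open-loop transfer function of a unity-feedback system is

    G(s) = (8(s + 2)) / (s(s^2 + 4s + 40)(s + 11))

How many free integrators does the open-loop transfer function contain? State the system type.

The denominator has 1 factor of s at the origin (free integrator), so this is a Type 1 system.

Type 1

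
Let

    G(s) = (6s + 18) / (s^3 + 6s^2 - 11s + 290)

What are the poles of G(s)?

s = 2 ± 5j, -10

The poles are the roots of the denominator s^3 + 6s^2 - 11s + 290 = 0.
Trying s = -10: the polynomial evaluates to 0, so (s + 10) is a factor.
Dividing out leaves s^2 - 4s + 29 = 0.
The quadratic formula then gives s = 2 ± 5j.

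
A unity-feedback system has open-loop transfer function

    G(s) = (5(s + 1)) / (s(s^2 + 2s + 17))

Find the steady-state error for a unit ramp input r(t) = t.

G(s) has one pole at the origin.
This is a Type 1 system. Kv = lim_{s→0} s·G(s) = 5/17.
e_ss = 1/Kv = 1/(5/17) = 17/5 ≈ 3.400.

e_ss = 3.400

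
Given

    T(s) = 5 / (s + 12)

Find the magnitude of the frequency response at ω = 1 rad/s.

Substitute s = j1: numerator = 5, denominator = 12 + j1.
|T(j1)| = |5| / |12 + j1| = 5 / 12.042 ≈ 0.4152.

|T(j1)| ≈ 0.4152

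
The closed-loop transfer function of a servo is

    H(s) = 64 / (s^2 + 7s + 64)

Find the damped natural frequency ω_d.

Comparing s^2 + 7s + 64 to s^2 + 2ζωₙs + ωₙ²: ωₙ = 8 rad/s and ζ = 7/(2·8) = 0.4375.
ζωₙ = 7/2 = 3.5, so ω_d = ωₙ√(1−ζ²) = √(ωₙ² − (ζωₙ)²) = √(64 − 3.5²) = √51.75 ≈ 7.194 rad/s.

ω_d ≈ 7.194 rad/s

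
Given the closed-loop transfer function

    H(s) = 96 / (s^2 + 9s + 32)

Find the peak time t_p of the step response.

t_p ≈ 0.9165 s

Comparing s^2 + 9s + 32 to s^2 + 2ζωₙs + ωₙ²: ωₙ = √32 ≈ 5.657 rad/s and ζ = 9/(2·√32) ≈ 0.7955.
ζωₙ = 9/2 = 4.5, so ω_d = ωₙ√(1−ζ²) = √(ωₙ² − (ζωₙ)²) = √(32 − 4.5²) = √11.75 ≈ 3.428 rad/s.
t_p = π/ω_d = π/3.428 ≈ 0.9165 s.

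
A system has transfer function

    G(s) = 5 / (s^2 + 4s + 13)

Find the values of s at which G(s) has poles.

s = -2 + 3j, -2 - 3j

The poles are the roots of the denominator s^2 + 4s + 13 = 0.
Using the quadratic formula: s = (-4 ± √(-36))/2 = -2 ± 3j.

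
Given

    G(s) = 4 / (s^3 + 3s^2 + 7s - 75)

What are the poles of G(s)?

s = -3 + 4j, -3 - 4j, 3

The poles are the roots of the denominator s^3 + 3s^2 + 7s - 75 = 0.
Trying s = 3: the polynomial evaluates to 0, so (s - 3) is a factor.
Dividing out leaves s^2 + 6s + 25 = 0.
The quadratic formula then gives s = -3 ± 4j.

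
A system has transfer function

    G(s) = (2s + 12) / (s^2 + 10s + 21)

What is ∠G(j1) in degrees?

At s = j1: numerator = 12 + j2, denominator = 20 + j10.
∠G = ∠num − ∠den = 9.4623° − (26.565°) = -17.10°.

∠G(j1) ≈ -17.10°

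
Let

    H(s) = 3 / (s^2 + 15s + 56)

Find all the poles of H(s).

The poles are the roots of the denominator s^2 + 15s + 56 = 0.
Factoring: (s + 8)(s + 7) = 0, so s = -8 and s = -7.

s = -8, -7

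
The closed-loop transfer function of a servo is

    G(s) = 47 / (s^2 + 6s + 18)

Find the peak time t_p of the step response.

t_p ≈ 1.047 s

Comparing s^2 + 6s + 18 to s^2 + 2ζωₙs + ωₙ²: ωₙ = √18 ≈ 4.243 rad/s and ζ = 6/(2·√18) ≈ 0.7071.
ζωₙ = 6/2 = 3, so ω_d = ωₙ√(1−ζ²) = √(ωₙ² − (ζωₙ)²) = √(18 − 3²) = √9 = 3 rad/s.
t_p = π/ω_d = π/3 ≈ 1.047 s.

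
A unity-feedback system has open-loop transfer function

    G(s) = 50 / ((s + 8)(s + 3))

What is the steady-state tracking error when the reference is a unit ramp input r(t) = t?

G(s) has no poles at the origin.
This is a Type 0 system; Kv = lim_{s→0} s·G(s) = 0, so the steady-state error for a ramp input is infinite.

e_ss = ∞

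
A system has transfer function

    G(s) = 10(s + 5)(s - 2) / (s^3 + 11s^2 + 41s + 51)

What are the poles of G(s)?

The poles are the roots of the denominator s^3 + 11s^2 + 41s + 51 = 0.
Trying s = -3: the polynomial evaluates to 0, so (s + 3) is a factor.
Dividing out leaves s^2 + 8s + 17 = 0.
The quadratic formula then gives s = -4 ± 1j.

s = -4 + j, -4 - j, -3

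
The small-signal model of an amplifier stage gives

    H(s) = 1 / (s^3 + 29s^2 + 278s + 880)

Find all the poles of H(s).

The poles are the roots of the denominator s^3 + 29s^2 + 278s + 880 = 0.
Trying s = -8: the polynomial evaluates to 0, so (s + 8) is a factor.
Dividing out leaves s^2 + 21s + 110 = 0.
Factoring the quadratic: (s + 11)(s + 10) = 0.

s = -8, -11, -10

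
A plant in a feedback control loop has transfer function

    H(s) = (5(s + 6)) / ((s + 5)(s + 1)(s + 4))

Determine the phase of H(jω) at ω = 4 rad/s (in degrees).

At s = j4: numerator = 30 + j20, denominator = -140 + j52.
∠H = ∠num − ∠den = 33.690° − (159.62°) = -125.9°.

∠H(j4) ≈ -125.9°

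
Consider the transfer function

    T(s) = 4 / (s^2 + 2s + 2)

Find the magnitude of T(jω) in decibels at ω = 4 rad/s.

Substitute s = j4: numerator = 4, denominator = -14 + j8.
|T(j4)| = |4| / |-14 + j8| = 4 / 16.125 ≈ 0.2481.
In decibels: 20·log₁₀(0.2481) ≈ -12.1 dB.

|T(j4)|_dB ≈ -12.1 dB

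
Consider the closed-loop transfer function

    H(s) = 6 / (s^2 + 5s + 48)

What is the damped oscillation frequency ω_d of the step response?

ω_d ≈ 6.461 rad/s

Comparing s^2 + 5s + 48 to s^2 + 2ζωₙs + ωₙ²: ωₙ = √48 ≈ 6.928 rad/s and ζ = 5/(2·√48) ≈ 0.3608.
ζωₙ = 5/2 = 2.5, so ω_d = ωₙ√(1−ζ²) = √(ωₙ² − (ζωₙ)²) = √(48 − 2.5²) = √41.75 ≈ 6.461 rad/s.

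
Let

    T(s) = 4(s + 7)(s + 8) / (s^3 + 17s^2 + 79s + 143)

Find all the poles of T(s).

s = -3 ± 2j, -11

The poles are the roots of the denominator s^3 + 17s^2 + 79s + 143 = 0.
Trying s = -11: the polynomial evaluates to 0, so (s + 11) is a factor.
Dividing out leaves s^2 + 6s + 13 = 0.
The quadratic formula then gives s = -3 ± 2j.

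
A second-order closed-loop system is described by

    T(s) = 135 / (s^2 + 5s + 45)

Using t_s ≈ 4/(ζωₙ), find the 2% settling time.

Comparing s^2 + 5s + 45 to s^2 + 2ζωₙs + ωₙ²: ωₙ = √45 ≈ 6.708 rad/s and ζ = 5/(2·√45) ≈ 0.3727.
ζωₙ = 5/2 = 2.5, so t_s ≈ 4/(ζωₙ) = 4/2.5 = 1.600 s.

t_s ≈ 1.600 s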